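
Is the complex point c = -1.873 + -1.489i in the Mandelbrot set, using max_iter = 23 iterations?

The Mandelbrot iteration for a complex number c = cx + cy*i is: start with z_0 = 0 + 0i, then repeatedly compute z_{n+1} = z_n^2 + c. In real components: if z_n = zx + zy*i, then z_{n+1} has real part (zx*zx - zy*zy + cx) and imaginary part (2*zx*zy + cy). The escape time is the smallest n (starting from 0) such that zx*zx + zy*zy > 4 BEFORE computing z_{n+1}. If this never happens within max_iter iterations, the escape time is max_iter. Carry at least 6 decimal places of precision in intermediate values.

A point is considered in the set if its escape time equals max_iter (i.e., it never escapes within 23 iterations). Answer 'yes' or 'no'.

z_0 = 0 + 0i, c = -1.8730 + -1.4890i
Iter 1: z = -1.8730 + -1.4890i, |z|^2 = 5.7252
Escaped at iteration 1

Answer: no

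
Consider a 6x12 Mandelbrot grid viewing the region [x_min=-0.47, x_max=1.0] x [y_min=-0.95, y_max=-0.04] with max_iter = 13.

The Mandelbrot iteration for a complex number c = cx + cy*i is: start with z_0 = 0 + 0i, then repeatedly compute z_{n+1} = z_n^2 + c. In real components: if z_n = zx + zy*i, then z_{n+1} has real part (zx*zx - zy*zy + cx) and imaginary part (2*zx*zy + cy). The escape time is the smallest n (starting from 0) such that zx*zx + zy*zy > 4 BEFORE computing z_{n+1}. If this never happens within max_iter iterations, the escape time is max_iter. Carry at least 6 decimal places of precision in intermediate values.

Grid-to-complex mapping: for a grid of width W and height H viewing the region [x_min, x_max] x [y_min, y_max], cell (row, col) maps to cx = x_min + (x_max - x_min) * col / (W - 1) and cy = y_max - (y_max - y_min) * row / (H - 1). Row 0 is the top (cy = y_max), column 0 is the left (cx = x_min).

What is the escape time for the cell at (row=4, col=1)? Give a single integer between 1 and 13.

Answer: 13

Derivation:
z_0 = 0 + 0i, c = -0.1760 + -0.3709i
Iter 1: z = -0.1760 + -0.3709i, |z|^2 = 0.1685
Iter 2: z = -0.2826 + -0.2403i, |z|^2 = 0.1376
Iter 3: z = -0.1539 + -0.2351i, |z|^2 = 0.0789
Iter 4: z = -0.2076 + -0.2986i, |z|^2 = 0.1322
Iter 5: z = -0.2220 + -0.2470i, |z|^2 = 0.1103
Iter 6: z = -0.1877 + -0.2612i, |z|^2 = 0.1035
Iter 7: z = -0.2090 + -0.2728i, |z|^2 = 0.1181
Iter 8: z = -0.2068 + -0.2568i, |z|^2 = 0.1087
Iter 9: z = -0.1992 + -0.2647i, |z|^2 = 0.1098
Iter 10: z = -0.2064 + -0.2654i, |z|^2 = 0.1131
Iter 11: z = -0.2039 + -0.2613i, |z|^2 = 0.1099
Iter 12: z = -0.2027 + -0.2643i, |z|^2 = 0.1110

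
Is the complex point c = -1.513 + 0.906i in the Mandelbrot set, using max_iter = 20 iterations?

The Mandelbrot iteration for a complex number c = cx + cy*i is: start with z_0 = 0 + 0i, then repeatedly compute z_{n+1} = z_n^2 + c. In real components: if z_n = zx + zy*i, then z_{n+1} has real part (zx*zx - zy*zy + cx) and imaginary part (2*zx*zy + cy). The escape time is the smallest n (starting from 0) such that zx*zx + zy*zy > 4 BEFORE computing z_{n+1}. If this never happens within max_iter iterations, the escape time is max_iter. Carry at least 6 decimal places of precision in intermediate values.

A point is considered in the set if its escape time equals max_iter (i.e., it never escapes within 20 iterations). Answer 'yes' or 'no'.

Answer: no

Derivation:
z_0 = 0 + 0i, c = -1.5130 + 0.9060i
Iter 1: z = -1.5130 + 0.9060i, |z|^2 = 3.1100
Iter 2: z = -0.0447 + -1.8356i, |z|^2 = 3.3713
Iter 3: z = -4.8803 + 1.0700i, |z|^2 = 24.9619
Escaped at iteration 3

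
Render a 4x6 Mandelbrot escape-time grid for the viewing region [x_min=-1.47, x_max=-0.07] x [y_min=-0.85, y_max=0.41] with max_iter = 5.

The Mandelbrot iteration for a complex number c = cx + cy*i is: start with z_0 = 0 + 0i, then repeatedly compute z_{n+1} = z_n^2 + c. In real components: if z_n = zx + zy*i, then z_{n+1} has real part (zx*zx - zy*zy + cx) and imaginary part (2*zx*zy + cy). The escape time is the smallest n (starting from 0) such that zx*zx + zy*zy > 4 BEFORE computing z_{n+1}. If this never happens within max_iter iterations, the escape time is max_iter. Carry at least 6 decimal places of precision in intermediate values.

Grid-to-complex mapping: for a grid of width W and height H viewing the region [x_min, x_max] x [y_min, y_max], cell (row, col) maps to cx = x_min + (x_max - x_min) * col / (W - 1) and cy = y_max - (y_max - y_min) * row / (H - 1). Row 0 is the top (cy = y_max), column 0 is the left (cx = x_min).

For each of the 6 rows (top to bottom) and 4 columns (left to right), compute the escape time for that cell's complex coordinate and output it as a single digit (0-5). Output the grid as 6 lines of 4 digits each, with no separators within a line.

(row=0, col=0): c = -1.4700 + 0.4100i → escape time 4
(row=0, col=1): c = -1.0033 + 0.4100i → escape time 5
(row=0, col=2): c = -0.5367 + 0.4100i → escape time 5
(row=0, col=3): c = -0.0700 + 0.4100i → escape time 5
(row=1, col=0): c = -1.4700 + 0.1580i → escape time 5
(row=1, col=1): c = -1.0033 + 0.1580i → escape time 5
(row=1, col=2): c = -0.5367 + 0.1580i → escape time 5
(row=1, col=3): c = -0.0700 + 0.1580i → escape time 5
(row=2, col=0): c = -1.4700 + -0.0940i → escape time 5
(row=2, col=1): c = -1.0033 + -0.0940i → escape time 5
(row=2, col=2): c = -0.5367 + -0.0940i → escape time 5
(row=2, col=3): c = -0.0700 + -0.0940i → escape time 5
(row=3, col=0): c = -1.4700 + -0.3460i → escape time 5
(row=3, col=1): c = -1.0033 + -0.3460i → escape time 5
(row=3, col=2): c = -0.5367 + -0.3460i → escape time 5
(row=3, col=3): c = -0.0700 + -0.3460i → escape time 5
(row=4, col=0): c = -1.4700 + -0.5980i → escape time 3
(row=4, col=1): c = -1.0033 + -0.5980i → escape time 4
(row=4, col=2): c = -0.5367 + -0.5980i → escape time 5
(row=4, col=3): c = -0.0700 + -0.5980i → escape time 5
(row=5, col=0): c = -1.4700 + -0.8500i → escape time 3
(row=5, col=1): c = -1.0033 + -0.8500i → escape time 3
(row=5, col=2): c = -0.5367 + -0.8500i → escape time 4
(row=5, col=3): c = -0.0700 + -0.8500i → escape time 5

Answer: 4555
5555
5555
5555
3455
3345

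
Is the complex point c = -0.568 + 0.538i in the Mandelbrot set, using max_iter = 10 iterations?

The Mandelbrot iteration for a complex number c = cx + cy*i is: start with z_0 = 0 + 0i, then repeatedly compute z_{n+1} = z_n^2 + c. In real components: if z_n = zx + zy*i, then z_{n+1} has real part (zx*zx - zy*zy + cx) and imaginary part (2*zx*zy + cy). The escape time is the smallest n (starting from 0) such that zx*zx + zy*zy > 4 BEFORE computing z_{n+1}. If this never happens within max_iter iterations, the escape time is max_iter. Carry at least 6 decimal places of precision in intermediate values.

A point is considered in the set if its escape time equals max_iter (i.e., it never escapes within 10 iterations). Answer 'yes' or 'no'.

Answer: yes

Derivation:
z_0 = 0 + 0i, c = -0.5680 + 0.5380i
Iter 1: z = -0.5680 + 0.5380i, |z|^2 = 0.6121
Iter 2: z = -0.5348 + -0.0732i, |z|^2 = 0.2914
Iter 3: z = -0.2873 + 0.6163i, |z|^2 = 0.4623
Iter 4: z = -0.8652 + 0.1839i, |z|^2 = 0.7824
Iter 5: z = 0.1468 + 0.2198i, |z|^2 = 0.0699
Iter 6: z = -0.5948 + 0.6025i, |z|^2 = 0.7168
Iter 7: z = -0.5773 + -0.1787i, |z|^2 = 0.3652
Iter 8: z = -0.2667 + 0.7444i, |z|^2 = 0.6252
Iter 9: z = -1.0510 + 0.1410i, |z|^2 = 1.1245
Did not escape in 10 iterations → in set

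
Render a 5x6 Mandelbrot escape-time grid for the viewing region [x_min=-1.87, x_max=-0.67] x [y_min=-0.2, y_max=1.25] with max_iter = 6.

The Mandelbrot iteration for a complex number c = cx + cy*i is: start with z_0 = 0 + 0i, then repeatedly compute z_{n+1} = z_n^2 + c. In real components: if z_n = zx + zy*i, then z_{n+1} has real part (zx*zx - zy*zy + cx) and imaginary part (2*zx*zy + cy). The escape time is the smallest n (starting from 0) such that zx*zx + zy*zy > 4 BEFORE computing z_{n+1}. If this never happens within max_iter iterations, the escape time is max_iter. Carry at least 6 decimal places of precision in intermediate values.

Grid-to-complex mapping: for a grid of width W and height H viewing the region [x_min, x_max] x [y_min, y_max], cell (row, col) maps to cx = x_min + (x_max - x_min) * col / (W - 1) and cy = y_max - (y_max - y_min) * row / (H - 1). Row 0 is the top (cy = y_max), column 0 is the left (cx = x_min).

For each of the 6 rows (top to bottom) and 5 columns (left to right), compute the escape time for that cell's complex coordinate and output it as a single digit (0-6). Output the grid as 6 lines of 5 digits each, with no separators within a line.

(row=0, col=0): c = -1.8700 + 1.2500i → escape time 1
(row=0, col=1): c = -1.5700 + 1.2500i → escape time 1
(row=0, col=2): c = -1.2700 + 1.2500i → escape time 2
(row=0, col=3): c = -0.9700 + 1.2500i → escape time 3
(row=0, col=4): c = -0.6700 + 1.2500i → escape time 3
(row=1, col=0): c = -1.8700 + 0.9600i → escape time 1
(row=1, col=1): c = -1.5700 + 0.9600i → escape time 2
(row=1, col=2): c = -1.2700 + 0.9600i → escape time 3
(row=1, col=3): c = -0.9700 + 0.9600i → escape time 3
(row=1, col=4): c = -0.6700 + 0.9600i → escape time 4
(row=2, col=0): c = -1.8700 + 0.6700i → escape time 2
(row=2, col=1): c = -1.5700 + 0.6700i → escape time 3
(row=2, col=2): c = -1.2700 + 0.6700i → escape time 3
(row=2, col=3): c = -0.9700 + 0.6700i → escape time 4
(row=2, col=4): c = -0.6700 + 0.6700i → escape time 6
(row=3, col=0): c = -1.8700 + 0.3800i → escape time 3
(row=3, col=1): c = -1.5700 + 0.3800i → escape time 4
(row=3, col=2): c = -1.2700 + 0.3800i → escape time 6
(row=3, col=3): c = -0.9700 + 0.3800i → escape time 6
(row=3, col=4): c = -0.6700 + 0.3800i → escape time 6
(row=4, col=0): c = -1.8700 + 0.0900i → escape time 4
(row=4, col=1): c = -1.5700 + 0.0900i → escape time 6
(row=4, col=2): c = -1.2700 + 0.0900i → escape time 6
(row=4, col=3): c = -0.9700 + 0.0900i → escape time 6
(row=4, col=4): c = -0.6700 + 0.0900i → escape time 6
(row=5, col=0): c = -1.8700 + -0.2000i → escape time 4
(row=5, col=1): c = -1.5700 + -0.2000i → escape time 5
(row=5, col=2): c = -1.2700 + -0.2000i → escape time 6
(row=5, col=3): c = -0.9700 + -0.2000i → escape time 6
(row=5, col=4): c = -0.6700 + -0.2000i → escape time 6

Answer: 11233
12334
23346
34666
46666
45666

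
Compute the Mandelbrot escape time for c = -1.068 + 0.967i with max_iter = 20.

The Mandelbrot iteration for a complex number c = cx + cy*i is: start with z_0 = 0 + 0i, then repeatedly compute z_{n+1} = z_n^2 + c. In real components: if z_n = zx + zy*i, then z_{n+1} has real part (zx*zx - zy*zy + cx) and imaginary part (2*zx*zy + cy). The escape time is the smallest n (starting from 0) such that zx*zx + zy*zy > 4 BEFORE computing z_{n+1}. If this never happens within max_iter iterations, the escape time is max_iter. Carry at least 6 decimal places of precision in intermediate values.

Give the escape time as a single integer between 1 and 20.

Answer: 3

Derivation:
z_0 = 0 + 0i, c = -1.0680 + 0.9670i
Iter 1: z = -1.0680 + 0.9670i, |z|^2 = 2.0757
Iter 2: z = -0.8625 + -1.0985i, |z|^2 = 1.9506
Iter 3: z = -1.5309 + 2.8619i, |z|^2 = 10.5338
Escaped at iteration 3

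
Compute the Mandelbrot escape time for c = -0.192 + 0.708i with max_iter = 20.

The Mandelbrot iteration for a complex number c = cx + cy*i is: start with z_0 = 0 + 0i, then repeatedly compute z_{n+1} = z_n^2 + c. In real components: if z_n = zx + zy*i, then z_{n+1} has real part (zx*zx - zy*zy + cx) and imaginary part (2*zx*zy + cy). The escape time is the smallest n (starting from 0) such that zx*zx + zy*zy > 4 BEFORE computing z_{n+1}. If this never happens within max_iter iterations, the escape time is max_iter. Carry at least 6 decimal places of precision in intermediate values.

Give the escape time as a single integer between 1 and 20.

z_0 = 0 + 0i, c = -0.1920 + 0.7080i
Iter 1: z = -0.1920 + 0.7080i, |z|^2 = 0.5381
Iter 2: z = -0.6564 + 0.4361i, |z|^2 = 0.6211
Iter 3: z = 0.0487 + 0.1355i, |z|^2 = 0.0207
Iter 4: z = -0.2080 + 0.7212i, |z|^2 = 0.5634
Iter 5: z = -0.6688 + 0.4080i, |z|^2 = 0.6138
Iter 6: z = 0.0889 + 0.1622i, |z|^2 = 0.0342
Iter 7: z = -0.2104 + 0.7368i, |z|^2 = 0.5872
Iter 8: z = -0.6906 + 0.3979i, |z|^2 = 0.6353
Iter 9: z = 0.1266 + 0.1583i, |z|^2 = 0.0411
Iter 10: z = -0.2010 + 0.7481i, |z|^2 = 0.6001
Iter 11: z = -0.7113 + 0.4072i, |z|^2 = 0.6717
Iter 12: z = 0.1481 + 0.1287i, |z|^2 = 0.0385
Iter 13: z = -0.1867 + 0.7461i, |z|^2 = 0.5915
Iter 14: z = -0.7139 + 0.4295i, |z|^2 = 0.6940
Iter 15: z = 0.1332 + 0.0948i, |z|^2 = 0.0267
Iter 16: z = -0.1833 + 0.7333i, |z|^2 = 0.5713
Iter 17: z = -0.6961 + 0.4392i, |z|^2 = 0.6775
Iter 18: z = 0.0996 + 0.0965i, |z|^2 = 0.0192
Iter 19: z = -0.1914 + 0.7272i, |z|^2 = 0.5655

Answer: 20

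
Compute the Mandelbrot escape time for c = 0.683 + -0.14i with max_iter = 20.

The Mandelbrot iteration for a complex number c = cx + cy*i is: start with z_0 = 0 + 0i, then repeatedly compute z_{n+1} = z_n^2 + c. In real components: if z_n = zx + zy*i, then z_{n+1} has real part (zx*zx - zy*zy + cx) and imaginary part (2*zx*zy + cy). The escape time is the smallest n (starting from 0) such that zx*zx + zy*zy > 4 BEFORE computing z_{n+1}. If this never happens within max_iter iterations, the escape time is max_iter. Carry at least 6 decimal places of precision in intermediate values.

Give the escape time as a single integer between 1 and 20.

z_0 = 0 + 0i, c = 0.6830 + -0.1400i
Iter 1: z = 0.6830 + -0.1400i, |z|^2 = 0.4861
Iter 2: z = 1.1299 + -0.3312i, |z|^2 = 1.3864
Iter 3: z = 1.8499 + -0.8885i, |z|^2 = 4.2117
Escaped at iteration 3

Answer: 3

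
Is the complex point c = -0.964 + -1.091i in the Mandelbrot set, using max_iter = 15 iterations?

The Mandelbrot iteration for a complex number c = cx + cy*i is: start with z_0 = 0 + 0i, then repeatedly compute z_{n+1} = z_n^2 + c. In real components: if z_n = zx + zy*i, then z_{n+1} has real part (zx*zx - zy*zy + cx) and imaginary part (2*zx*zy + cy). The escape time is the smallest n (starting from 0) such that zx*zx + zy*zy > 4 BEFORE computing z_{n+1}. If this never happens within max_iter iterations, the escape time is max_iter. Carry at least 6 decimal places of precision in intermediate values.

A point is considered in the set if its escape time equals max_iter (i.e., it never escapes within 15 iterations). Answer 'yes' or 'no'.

z_0 = 0 + 0i, c = -0.9640 + -1.0910i
Iter 1: z = -0.9640 + -1.0910i, |z|^2 = 2.1196
Iter 2: z = -1.2250 + 1.0124i, |z|^2 = 2.5256
Iter 3: z = -0.4885 + -3.5715i, |z|^2 = 12.9940
Escaped at iteration 3

Answer: no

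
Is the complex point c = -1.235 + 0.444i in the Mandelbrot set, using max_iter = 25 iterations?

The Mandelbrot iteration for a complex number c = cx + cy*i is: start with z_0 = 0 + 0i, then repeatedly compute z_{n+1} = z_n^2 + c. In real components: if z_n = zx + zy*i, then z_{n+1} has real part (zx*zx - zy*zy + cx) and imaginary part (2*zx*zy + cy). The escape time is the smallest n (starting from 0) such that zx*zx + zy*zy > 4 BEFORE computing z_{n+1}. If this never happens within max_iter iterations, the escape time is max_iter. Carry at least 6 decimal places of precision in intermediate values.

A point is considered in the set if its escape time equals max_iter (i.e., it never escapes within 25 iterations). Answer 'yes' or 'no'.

z_0 = 0 + 0i, c = -1.2350 + 0.4440i
Iter 1: z = -1.2350 + 0.4440i, |z|^2 = 1.7224
Iter 2: z = 0.0931 + -0.6527i, |z|^2 = 0.4347
Iter 3: z = -1.6523 + 0.3225i, |z|^2 = 2.8342
Iter 4: z = 1.3912 + -0.6217i, |z|^2 = 2.3219
Iter 5: z = 0.3139 + -1.2858i, |z|^2 = 1.7518
Iter 6: z = -2.7898 + -0.3632i, |z|^2 = 7.9147
Escaped at iteration 6

Answer: no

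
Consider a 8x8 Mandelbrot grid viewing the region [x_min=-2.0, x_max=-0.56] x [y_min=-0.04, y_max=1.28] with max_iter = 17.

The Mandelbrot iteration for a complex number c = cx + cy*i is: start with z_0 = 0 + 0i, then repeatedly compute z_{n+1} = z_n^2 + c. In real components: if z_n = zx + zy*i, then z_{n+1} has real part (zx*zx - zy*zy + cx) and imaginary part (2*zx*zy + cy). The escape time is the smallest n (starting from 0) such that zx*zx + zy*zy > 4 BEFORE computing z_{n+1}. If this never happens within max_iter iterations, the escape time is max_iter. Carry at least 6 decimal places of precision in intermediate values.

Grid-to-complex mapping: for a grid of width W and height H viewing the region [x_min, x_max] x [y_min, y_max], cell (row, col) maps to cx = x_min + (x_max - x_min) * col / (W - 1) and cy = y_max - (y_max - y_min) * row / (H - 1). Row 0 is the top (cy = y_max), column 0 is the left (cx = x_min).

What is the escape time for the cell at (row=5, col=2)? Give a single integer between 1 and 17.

z_0 = 0 + 0i, c = -1.5886 + 0.3371i
Iter 1: z = -1.5886 + 0.3371i, |z|^2 = 2.6372
Iter 2: z = 0.8213 + -0.7340i, |z|^2 = 1.2133
Iter 3: z = -1.4528 + -0.8686i, |z|^2 = 2.8650
Iter 4: z = -0.2325 + 2.8608i, |z|^2 = 8.2383
Escaped at iteration 4

Answer: 4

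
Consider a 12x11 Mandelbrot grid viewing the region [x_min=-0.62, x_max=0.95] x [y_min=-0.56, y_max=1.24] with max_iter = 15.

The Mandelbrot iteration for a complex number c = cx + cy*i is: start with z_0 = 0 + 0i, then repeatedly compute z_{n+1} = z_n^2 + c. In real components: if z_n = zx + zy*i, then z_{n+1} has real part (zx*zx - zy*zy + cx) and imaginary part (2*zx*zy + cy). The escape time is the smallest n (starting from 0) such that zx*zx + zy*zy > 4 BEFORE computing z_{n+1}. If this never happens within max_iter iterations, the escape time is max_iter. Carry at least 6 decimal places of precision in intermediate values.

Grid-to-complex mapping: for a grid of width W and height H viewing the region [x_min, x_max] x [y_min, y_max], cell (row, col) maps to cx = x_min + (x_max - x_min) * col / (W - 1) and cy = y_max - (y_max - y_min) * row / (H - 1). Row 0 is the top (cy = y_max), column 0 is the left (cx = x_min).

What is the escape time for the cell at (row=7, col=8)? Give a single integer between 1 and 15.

z_0 = 0 + 0i, c = 0.5218 + -0.0200i
Iter 1: z = 0.5218 + -0.0200i, |z|^2 = 0.2727
Iter 2: z = 0.7937 + -0.0409i, |z|^2 = 0.6316
Iter 3: z = 1.1501 + -0.0849i, |z|^2 = 1.3300
Iter 4: z = 1.8374 + -0.2153i, |z|^2 = 3.4224
Iter 5: z = 3.8515 + -0.8110i, |z|^2 = 15.4921
Escaped at iteration 5

Answer: 5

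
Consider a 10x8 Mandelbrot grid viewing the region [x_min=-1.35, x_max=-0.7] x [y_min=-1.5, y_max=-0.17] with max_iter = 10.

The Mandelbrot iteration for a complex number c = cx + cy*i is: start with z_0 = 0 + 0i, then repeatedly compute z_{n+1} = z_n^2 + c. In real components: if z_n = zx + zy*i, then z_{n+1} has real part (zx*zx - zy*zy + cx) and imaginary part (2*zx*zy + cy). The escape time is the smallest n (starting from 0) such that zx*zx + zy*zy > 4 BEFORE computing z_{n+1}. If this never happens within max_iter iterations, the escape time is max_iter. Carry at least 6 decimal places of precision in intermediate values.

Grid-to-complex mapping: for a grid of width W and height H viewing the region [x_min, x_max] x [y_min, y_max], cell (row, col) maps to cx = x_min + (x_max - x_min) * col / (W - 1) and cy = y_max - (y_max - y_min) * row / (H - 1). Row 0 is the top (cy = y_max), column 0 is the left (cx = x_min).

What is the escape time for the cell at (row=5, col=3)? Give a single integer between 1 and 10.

Answer: 3

Derivation:
z_0 = 0 + 0i, c = -1.1333 + -1.1200i
Iter 1: z = -1.1333 + -1.1200i, |z|^2 = 2.5388
Iter 2: z = -1.1033 + 1.4187i, |z|^2 = 3.2299
Iter 3: z = -1.9287 + -4.2504i, |z|^2 = 21.7858
Escaped at iteration 3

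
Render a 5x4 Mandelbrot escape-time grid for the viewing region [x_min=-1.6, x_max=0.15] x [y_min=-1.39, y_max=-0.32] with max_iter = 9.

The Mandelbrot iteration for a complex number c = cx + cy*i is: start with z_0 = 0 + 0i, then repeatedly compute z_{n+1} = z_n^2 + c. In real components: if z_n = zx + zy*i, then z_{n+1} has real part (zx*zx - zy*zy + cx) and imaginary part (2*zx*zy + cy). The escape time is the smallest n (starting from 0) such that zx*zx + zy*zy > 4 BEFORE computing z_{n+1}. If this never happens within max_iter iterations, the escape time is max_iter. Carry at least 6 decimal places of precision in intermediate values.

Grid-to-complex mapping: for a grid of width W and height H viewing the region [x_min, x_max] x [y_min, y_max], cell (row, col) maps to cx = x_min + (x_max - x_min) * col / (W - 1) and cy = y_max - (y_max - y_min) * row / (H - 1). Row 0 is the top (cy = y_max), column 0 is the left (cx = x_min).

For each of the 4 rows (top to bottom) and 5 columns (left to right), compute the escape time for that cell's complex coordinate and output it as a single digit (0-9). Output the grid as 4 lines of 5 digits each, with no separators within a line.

Answer: 49999
33599
23354
12222

Derivation:
(row=0, col=0): c = -1.6000 + -0.3200i → escape time 4
(row=0, col=1): c = -1.1625 + -0.3200i → escape time 9
(row=0, col=2): c = -0.7250 + -0.3200i → escape time 9
(row=0, col=3): c = -0.2875 + -0.3200i → escape time 9
(row=0, col=4): c = 0.1500 + -0.3200i → escape time 9
(row=1, col=0): c = -1.6000 + -0.6767i → escape time 3
(row=1, col=1): c = -1.1625 + -0.6767i → escape time 3
(row=1, col=2): c = -0.7250 + -0.6767i → escape time 5
(row=1, col=3): c = -0.2875 + -0.6767i → escape time 9
(row=1, col=4): c = 0.1500 + -0.6767i → escape time 9
(row=2, col=0): c = -1.6000 + -1.0333i → escape time 2
(row=2, col=1): c = -1.1625 + -1.0333i → escape time 3
(row=2, col=2): c = -0.7250 + -1.0333i → escape time 3
(row=2, col=3): c = -0.2875 + -1.0333i → escape time 5
(row=2, col=4): c = 0.1500 + -1.0333i → escape time 4
(row=3, col=0): c = -1.6000 + -1.3900i → escape time 1
(row=3, col=1): c = -1.1625 + -1.3900i → escape time 2
(row=3, col=2): c = -0.7250 + -1.3900i → escape time 2
(row=3, col=3): c = -0.2875 + -1.3900i → escape time 2
(row=3, col=4): c = 0.1500 + -1.3900i → escape time 2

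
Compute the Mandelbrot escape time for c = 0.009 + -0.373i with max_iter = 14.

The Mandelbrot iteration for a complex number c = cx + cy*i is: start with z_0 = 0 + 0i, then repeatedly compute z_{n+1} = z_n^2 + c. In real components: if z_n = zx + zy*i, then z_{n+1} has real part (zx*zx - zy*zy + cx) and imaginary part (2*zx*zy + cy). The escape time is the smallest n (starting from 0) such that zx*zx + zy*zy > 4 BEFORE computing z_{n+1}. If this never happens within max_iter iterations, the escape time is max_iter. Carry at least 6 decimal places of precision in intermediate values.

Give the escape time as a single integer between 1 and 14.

z_0 = 0 + 0i, c = 0.0090 + -0.3730i
Iter 1: z = 0.0090 + -0.3730i, |z|^2 = 0.1392
Iter 2: z = -0.1300 + -0.3797i, |z|^2 = 0.1611
Iter 3: z = -0.1183 + -0.2742i, |z|^2 = 0.0892
Iter 4: z = -0.0522 + -0.3081i, |z|^2 = 0.0977
Iter 5: z = -0.0832 + -0.3408i, |z|^2 = 0.1231
Iter 6: z = -0.1002 + -0.3163i, |z|^2 = 0.1101
Iter 7: z = -0.0810 + -0.3096i, |z|^2 = 0.1024
Iter 8: z = -0.0803 + -0.3229i, |z|^2 = 0.1107
Iter 9: z = -0.0888 + -0.3212i, |z|^2 = 0.1110
Iter 10: z = -0.0863 + -0.3160i, |z|^2 = 0.1073
Iter 11: z = -0.0834 + -0.3185i, |z|^2 = 0.1084
Iter 12: z = -0.0855 + -0.3199i, |z|^2 = 0.1096
Iter 13: z = -0.0860 + -0.3183i, |z|^2 = 0.1087

Answer: 14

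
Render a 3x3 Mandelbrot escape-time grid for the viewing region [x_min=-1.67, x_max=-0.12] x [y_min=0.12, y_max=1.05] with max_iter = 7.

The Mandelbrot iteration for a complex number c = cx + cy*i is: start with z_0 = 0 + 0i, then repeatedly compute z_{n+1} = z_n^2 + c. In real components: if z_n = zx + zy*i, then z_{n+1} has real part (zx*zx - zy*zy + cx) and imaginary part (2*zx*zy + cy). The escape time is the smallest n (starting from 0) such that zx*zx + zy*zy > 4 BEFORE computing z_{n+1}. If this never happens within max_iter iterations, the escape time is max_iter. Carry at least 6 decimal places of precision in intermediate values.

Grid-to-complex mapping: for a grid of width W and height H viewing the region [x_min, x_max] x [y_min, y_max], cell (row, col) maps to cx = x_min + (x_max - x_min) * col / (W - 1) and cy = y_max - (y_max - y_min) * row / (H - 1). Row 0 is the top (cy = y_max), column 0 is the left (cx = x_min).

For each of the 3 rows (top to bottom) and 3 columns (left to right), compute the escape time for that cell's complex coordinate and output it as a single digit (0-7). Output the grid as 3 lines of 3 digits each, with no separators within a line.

Answer: 237
357
577

Derivation:
(row=0, col=0): c = -1.6700 + 1.0500i → escape time 2
(row=0, col=1): c = -0.8950 + 1.0500i → escape time 3
(row=0, col=2): c = -0.1200 + 1.0500i → escape time 7
(row=1, col=0): c = -1.6700 + 0.5850i → escape time 3
(row=1, col=1): c = -0.8950 + 0.5850i → escape time 5
(row=1, col=2): c = -0.1200 + 0.5850i → escape time 7
(row=2, col=0): c = -1.6700 + 0.1200i → escape time 5
(row=2, col=1): c = -0.8950 + 0.1200i → escape time 7
(row=2, col=2): c = -0.1200 + 0.1200i → escape time 7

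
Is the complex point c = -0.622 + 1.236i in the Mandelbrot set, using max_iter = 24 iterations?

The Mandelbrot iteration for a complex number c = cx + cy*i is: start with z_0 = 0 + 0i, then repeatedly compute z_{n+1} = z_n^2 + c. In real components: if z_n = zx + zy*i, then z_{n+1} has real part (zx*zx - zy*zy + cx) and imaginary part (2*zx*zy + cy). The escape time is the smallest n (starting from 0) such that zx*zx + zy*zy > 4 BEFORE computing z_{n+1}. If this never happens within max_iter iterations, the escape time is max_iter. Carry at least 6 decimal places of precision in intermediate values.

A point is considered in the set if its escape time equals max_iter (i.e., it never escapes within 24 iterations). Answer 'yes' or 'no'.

Answer: no

Derivation:
z_0 = 0 + 0i, c = -0.6220 + 1.2360i
Iter 1: z = -0.6220 + 1.2360i, |z|^2 = 1.9146
Iter 2: z = -1.7628 + -0.3016i, |z|^2 = 3.1985
Iter 3: z = 2.3946 + 2.2993i, |z|^2 = 11.0205
Escaped at iteration 3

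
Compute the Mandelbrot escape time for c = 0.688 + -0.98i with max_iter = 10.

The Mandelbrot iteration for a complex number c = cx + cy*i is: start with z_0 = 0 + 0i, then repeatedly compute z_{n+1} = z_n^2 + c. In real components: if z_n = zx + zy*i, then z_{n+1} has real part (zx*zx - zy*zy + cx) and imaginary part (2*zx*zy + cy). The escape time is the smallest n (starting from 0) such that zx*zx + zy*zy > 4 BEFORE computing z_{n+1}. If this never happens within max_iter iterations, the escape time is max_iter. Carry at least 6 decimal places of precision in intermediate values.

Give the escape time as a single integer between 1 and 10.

Answer: 2

Derivation:
z_0 = 0 + 0i, c = 0.6880 + -0.9800i
Iter 1: z = 0.6880 + -0.9800i, |z|^2 = 1.4337
Iter 2: z = 0.2009 + -2.3285i, |z|^2 = 5.4622
Escaped at iteration 2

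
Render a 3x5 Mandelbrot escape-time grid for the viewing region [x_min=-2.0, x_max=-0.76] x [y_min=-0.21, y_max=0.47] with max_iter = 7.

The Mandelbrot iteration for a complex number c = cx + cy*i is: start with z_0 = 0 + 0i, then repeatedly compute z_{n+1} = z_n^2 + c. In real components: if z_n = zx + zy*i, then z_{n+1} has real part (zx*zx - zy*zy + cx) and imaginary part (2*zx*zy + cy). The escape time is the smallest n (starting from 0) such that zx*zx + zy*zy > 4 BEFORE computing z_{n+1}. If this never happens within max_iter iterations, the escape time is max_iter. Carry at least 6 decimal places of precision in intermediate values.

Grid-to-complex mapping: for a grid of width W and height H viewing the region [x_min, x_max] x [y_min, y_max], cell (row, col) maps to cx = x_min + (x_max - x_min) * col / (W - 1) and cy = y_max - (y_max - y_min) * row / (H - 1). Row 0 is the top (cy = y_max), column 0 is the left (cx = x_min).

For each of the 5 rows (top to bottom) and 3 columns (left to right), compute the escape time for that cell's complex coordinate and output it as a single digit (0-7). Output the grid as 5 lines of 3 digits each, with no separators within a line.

(row=0, col=0): c = -2.0000 + 0.4700i → escape time 1
(row=0, col=1): c = -1.3800 + 0.4700i → escape time 4
(row=0, col=2): c = -0.7600 + 0.4700i → escape time 7
(row=1, col=0): c = -2.0000 + 0.3000i → escape time 1
(row=1, col=1): c = -1.3800 + 0.3000i → escape time 5
(row=1, col=2): c = -0.7600 + 0.3000i → escape time 7
(row=2, col=0): c = -2.0000 + 0.1300i → escape time 1
(row=2, col=1): c = -1.3800 + 0.1300i → escape time 7
(row=2, col=2): c = -0.7600 + 0.1300i → escape time 7
(row=3, col=0): c = -2.0000 + -0.0400i → escape time 1
(row=3, col=1): c = -1.3800 + -0.0400i → escape time 7
(row=3, col=2): c = -0.7600 + -0.0400i → escape time 7
(row=4, col=0): c = -2.0000 + -0.2100i → escape time 1
(row=4, col=1): c = -1.3800 + -0.2100i → escape time 7
(row=4, col=2): c = -0.7600 + -0.2100i → escape time 7

Answer: 147
157
177
177
177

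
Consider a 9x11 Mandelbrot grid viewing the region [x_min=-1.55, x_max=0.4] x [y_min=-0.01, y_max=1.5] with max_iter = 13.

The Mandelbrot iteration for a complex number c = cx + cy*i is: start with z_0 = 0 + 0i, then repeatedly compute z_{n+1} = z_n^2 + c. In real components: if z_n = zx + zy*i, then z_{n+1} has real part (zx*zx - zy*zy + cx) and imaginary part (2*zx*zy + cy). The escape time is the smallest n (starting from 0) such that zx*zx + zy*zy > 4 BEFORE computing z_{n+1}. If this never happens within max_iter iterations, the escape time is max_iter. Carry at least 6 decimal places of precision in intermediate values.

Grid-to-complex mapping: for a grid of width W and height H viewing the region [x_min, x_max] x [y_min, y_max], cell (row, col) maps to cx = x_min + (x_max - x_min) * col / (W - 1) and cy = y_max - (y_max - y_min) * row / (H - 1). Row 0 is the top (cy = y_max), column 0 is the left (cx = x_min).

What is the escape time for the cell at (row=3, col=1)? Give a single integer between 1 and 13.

z_0 = 0 + 0i, c = -1.3062 + 1.0470i
Iter 1: z = -1.3062 + 1.0470i, |z|^2 = 2.8025
Iter 2: z = -0.6962 + -1.6883i, |z|^2 = 3.3350
Iter 3: z = -3.6719 + 3.3977i, |z|^2 = 25.0271
Escaped at iteration 3

Answer: 3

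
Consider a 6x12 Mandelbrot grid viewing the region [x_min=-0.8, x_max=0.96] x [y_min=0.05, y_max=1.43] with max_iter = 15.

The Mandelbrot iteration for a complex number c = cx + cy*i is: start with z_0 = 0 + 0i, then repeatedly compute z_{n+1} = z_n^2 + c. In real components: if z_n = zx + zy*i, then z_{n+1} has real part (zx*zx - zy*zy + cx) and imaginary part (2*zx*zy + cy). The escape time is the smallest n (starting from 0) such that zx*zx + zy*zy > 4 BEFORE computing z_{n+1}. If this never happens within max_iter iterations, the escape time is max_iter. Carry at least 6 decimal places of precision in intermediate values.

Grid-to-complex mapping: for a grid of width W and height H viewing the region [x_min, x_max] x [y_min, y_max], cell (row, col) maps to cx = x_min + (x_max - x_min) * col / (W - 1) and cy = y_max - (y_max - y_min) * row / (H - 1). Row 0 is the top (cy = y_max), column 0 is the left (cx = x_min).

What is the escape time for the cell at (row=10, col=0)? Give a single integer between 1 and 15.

z_0 = 0 + 0i, c = -0.8000 + 0.1755i
Iter 1: z = -0.8000 + 0.1755i, |z|^2 = 0.6708
Iter 2: z = -0.1908 + -0.1053i, |z|^2 = 0.0475
Iter 3: z = -0.7747 + 0.2156i, |z|^2 = 0.6466
Iter 4: z = -0.2464 + -0.1586i, |z|^2 = 0.0859
Iter 5: z = -0.7645 + 0.2536i, |z|^2 = 0.6487
Iter 6: z = -0.2799 + -0.2123i, |z|^2 = 0.1234
Iter 7: z = -0.7667 + 0.2943i, |z|^2 = 0.6745
Iter 8: z = -0.2987 + -0.2758i, |z|^2 = 0.1653
Iter 9: z = -0.7868 + 0.3403i, |z|^2 = 0.7349
Iter 10: z = -0.2967 + -0.3600i, |z|^2 = 0.2176
Iter 11: z = -0.8416 + 0.3891i, |z|^2 = 0.8597
Iter 12: z = -0.2431 + -0.4794i, |z|^2 = 0.2889
Iter 13: z = -0.9708 + 0.4085i, |z|^2 = 1.1093
Iter 14: z = -0.0245 + -0.6177i, |z|^2 = 0.3822

Answer: 15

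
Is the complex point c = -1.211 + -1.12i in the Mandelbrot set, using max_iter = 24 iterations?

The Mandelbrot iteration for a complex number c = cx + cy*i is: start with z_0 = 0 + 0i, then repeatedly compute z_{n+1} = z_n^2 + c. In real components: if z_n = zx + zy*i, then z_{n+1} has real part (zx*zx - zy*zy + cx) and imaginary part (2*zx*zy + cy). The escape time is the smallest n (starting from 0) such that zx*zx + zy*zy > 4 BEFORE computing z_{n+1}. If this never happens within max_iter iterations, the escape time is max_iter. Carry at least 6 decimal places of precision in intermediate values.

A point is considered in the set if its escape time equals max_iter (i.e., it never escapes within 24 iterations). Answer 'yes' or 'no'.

z_0 = 0 + 0i, c = -1.2110 + -1.1200i
Iter 1: z = -1.2110 + -1.1200i, |z|^2 = 2.7209
Iter 2: z = -0.9989 + 1.5926i, |z|^2 = 3.5343
Iter 3: z = -2.7497 + -4.3017i, |z|^2 = 26.0658
Escaped at iteration 3

Answer: no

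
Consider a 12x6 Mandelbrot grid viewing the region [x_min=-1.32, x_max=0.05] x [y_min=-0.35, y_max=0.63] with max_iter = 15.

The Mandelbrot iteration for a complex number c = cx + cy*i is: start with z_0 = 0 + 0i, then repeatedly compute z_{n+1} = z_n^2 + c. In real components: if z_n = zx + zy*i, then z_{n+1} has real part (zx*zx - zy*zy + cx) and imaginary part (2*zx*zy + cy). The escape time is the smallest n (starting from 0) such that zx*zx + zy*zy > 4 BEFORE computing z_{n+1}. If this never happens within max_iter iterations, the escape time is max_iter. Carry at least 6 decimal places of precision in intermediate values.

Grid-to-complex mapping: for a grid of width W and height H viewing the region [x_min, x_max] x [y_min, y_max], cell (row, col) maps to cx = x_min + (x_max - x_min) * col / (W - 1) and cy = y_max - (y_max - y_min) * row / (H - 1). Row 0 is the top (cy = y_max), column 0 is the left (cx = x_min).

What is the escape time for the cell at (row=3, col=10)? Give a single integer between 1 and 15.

z_0 = 0 + 0i, c = -0.0745 + 0.0420i
Iter 1: z = -0.0745 + 0.0420i, |z|^2 = 0.0073
Iter 2: z = -0.0708 + 0.0357i, |z|^2 = 0.0063
Iter 3: z = -0.0708 + 0.0369i, |z|^2 = 0.0064
Iter 4: z = -0.0709 + 0.0368i, |z|^2 = 0.0064
Iter 5: z = -0.0709 + 0.0368i, |z|^2 = 0.0064
Iter 6: z = -0.0709 + 0.0368i, |z|^2 = 0.0064
Iter 7: z = -0.0709 + 0.0368i, |z|^2 = 0.0064
Iter 8: z = -0.0709 + 0.0368i, |z|^2 = 0.0064
Iter 9: z = -0.0709 + 0.0368i, |z|^2 = 0.0064
Iter 10: z = -0.0709 + 0.0368i, |z|^2 = 0.0064
Iter 11: z = -0.0709 + 0.0368i, |z|^2 = 0.0064
Iter 12: z = -0.0709 + 0.0368i, |z|^2 = 0.0064
Iter 13: z = -0.0709 + 0.0368i, |z|^2 = 0.0064
Iter 14: z = -0.0709 + 0.0368i, |z|^2 = 0.0064

Answer: 15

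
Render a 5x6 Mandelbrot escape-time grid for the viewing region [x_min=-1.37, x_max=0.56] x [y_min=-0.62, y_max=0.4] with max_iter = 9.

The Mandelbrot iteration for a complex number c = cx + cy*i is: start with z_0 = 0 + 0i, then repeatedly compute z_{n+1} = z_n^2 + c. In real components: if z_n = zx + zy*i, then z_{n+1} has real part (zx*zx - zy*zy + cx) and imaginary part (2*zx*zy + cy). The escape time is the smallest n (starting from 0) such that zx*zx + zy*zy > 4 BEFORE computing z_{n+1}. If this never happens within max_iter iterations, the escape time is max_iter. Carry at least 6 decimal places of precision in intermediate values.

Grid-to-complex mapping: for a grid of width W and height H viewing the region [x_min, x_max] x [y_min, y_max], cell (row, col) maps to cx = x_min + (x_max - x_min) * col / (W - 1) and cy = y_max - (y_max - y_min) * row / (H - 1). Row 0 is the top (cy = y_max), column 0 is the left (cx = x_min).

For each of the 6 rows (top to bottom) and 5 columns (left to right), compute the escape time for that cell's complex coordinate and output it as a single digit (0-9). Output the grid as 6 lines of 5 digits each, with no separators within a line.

(row=0, col=0): c = -1.3700 + 0.4000i → escape time 5
(row=0, col=1): c = -0.8875 + 0.4000i → escape time 7
(row=0, col=2): c = -0.4050 + 0.4000i → escape time 9
(row=0, col=3): c = 0.0775 + 0.4000i → escape time 9
(row=0, col=4): c = 0.5600 + 0.4000i → escape time 4
(row=1, col=0): c = -1.3700 + 0.1960i → escape time 7
(row=1, col=1): c = -0.8875 + 0.1960i → escape time 9
(row=1, col=2): c = -0.4050 + 0.1960i → escape time 9
(row=1, col=3): c = 0.0775 + 0.1960i → escape time 9
(row=1, col=4): c = 0.5600 + 0.1960i → escape time 4
(row=2, col=0): c = -1.3700 + -0.0080i → escape time 9
(row=2, col=1): c = -0.8875 + -0.0080i → escape time 9
(row=2, col=2): c = -0.4050 + -0.0080i → escape time 9
(row=2, col=3): c = 0.0775 + -0.0080i → escape time 9
(row=2, col=4): c = 0.5600 + -0.0080i → escape time 4
(row=3, col=0): c = -1.3700 + -0.2120i → escape time 7
(row=3, col=1): c = -0.8875 + -0.2120i → escape time 9
(row=3, col=2): c = -0.4050 + -0.2120i → escape time 9
(row=3, col=3): c = 0.0775 + -0.2120i → escape time 9
(row=3, col=4): c = 0.5600 + -0.2120i → escape time 4
(row=4, col=0): c = -1.3700 + -0.4160i → escape time 5
(row=4, col=1): c = -0.8875 + -0.4160i → escape time 7
(row=4, col=2): c = -0.4050 + -0.4160i → escape time 9
(row=4, col=3): c = 0.0775 + -0.4160i → escape time 9
(row=4, col=4): c = 0.5600 + -0.4160i → escape time 4
(row=5, col=0): c = -1.3700 + -0.6200i → escape time 3
(row=5, col=1): c = -0.8875 + -0.6200i → escape time 5
(row=5, col=2): c = -0.4050 + -0.6200i → escape time 9
(row=5, col=3): c = 0.0775 + -0.6200i → escape time 9
(row=5, col=4): c = 0.5600 + -0.6200i → escape time 3

Answer: 57994
79994
99994
79994
57994
35993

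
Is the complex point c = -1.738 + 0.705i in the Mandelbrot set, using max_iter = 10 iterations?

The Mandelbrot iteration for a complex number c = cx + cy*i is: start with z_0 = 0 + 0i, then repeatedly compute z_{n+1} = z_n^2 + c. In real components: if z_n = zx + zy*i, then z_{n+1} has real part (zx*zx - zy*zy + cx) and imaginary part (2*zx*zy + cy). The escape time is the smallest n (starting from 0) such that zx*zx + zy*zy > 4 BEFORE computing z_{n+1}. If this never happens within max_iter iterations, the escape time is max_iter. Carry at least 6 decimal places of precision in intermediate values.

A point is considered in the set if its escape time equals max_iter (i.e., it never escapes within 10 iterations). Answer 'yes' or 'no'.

Answer: no

Derivation:
z_0 = 0 + 0i, c = -1.7380 + 0.7050i
Iter 1: z = -1.7380 + 0.7050i, |z|^2 = 3.5177
Iter 2: z = 0.7856 + -1.7456i, |z|^2 = 3.6642
Iter 3: z = -4.1679 + -2.0377i, |z|^2 = 21.5233
Escaped at iteration 3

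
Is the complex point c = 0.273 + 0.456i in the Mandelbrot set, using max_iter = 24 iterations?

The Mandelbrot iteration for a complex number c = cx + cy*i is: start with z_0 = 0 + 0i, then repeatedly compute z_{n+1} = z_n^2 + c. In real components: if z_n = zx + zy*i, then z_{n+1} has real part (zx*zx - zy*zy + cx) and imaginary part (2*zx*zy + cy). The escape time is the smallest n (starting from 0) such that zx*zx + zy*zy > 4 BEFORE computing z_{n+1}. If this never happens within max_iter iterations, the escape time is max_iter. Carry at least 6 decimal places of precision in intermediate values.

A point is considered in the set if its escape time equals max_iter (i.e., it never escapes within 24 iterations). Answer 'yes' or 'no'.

Answer: yes

Derivation:
z_0 = 0 + 0i, c = 0.2730 + 0.4560i
Iter 1: z = 0.2730 + 0.4560i, |z|^2 = 0.2825
Iter 2: z = 0.1396 + 0.7050i, |z|^2 = 0.5165
Iter 3: z = -0.2045 + 0.6528i, |z|^2 = 0.4680
Iter 4: z = -0.1114 + 0.1890i, |z|^2 = 0.0481
Iter 5: z = 0.2497 + 0.4139i, |z|^2 = 0.2337
Iter 6: z = 0.1640 + 0.6627i, |z|^2 = 0.4661
Iter 7: z = -0.1393 + 0.6734i, |z|^2 = 0.4728
Iter 8: z = -0.1611 + 0.2684i, |z|^2 = 0.0980
Iter 9: z = 0.2269 + 0.3695i, |z|^2 = 0.1880
Iter 10: z = 0.1879 + 0.6237i, |z|^2 = 0.4243
Iter 11: z = -0.0807 + 0.6904i, |z|^2 = 0.4832
Iter 12: z = -0.1971 + 0.3446i, |z|^2 = 0.1576
Iter 13: z = 0.1931 + 0.3201i, |z|^2 = 0.1398
Iter 14: z = 0.2078 + 0.5796i, |z|^2 = 0.3792
Iter 15: z = -0.0198 + 0.6969i, |z|^2 = 0.4861
Iter 16: z = -0.2123 + 0.4284i, |z|^2 = 0.2286
Iter 17: z = 0.1345 + 0.2741i, |z|^2 = 0.0932
Iter 18: z = 0.2160 + 0.5297i, |z|^2 = 0.3273
Iter 19: z = 0.0390 + 0.6848i, |z|^2 = 0.4705
Iter 20: z = -0.1944 + 0.5094i, |z|^2 = 0.2973
Iter 21: z = 0.0513 + 0.2579i, |z|^2 = 0.0691
Iter 22: z = 0.2091 + 0.4824i, |z|^2 = 0.2765
Iter 23: z = 0.0840 + 0.6578i, |z|^2 = 0.4397
Did not escape in 24 iterations → in set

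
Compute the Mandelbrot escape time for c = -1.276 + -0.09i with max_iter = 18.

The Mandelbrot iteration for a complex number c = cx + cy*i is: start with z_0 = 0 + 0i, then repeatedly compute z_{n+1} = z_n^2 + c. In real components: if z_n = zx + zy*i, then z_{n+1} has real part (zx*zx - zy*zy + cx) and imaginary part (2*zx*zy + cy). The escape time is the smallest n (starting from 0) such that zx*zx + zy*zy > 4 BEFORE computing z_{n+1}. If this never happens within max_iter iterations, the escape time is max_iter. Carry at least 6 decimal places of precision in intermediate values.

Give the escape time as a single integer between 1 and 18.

Answer: 16

Derivation:
z_0 = 0 + 0i, c = -1.2760 + -0.0900i
Iter 1: z = -1.2760 + -0.0900i, |z|^2 = 1.6363
Iter 2: z = 0.3441 + 0.1397i, |z|^2 = 0.1379
Iter 3: z = -1.1771 + 0.0061i, |z|^2 = 1.3857
Iter 4: z = 0.1096 + -0.1044i, |z|^2 = 0.0229
Iter 5: z = -1.2749 + -0.1129i, |z|^2 = 1.6381
Iter 6: z = 0.3366 + 0.1978i, |z|^2 = 0.1524
Iter 7: z = -1.2018 + 0.0432i, |z|^2 = 1.4463
Iter 8: z = 0.1665 + -0.1938i, |z|^2 = 0.0653
Iter 9: z = -1.2858 + -0.1545i, |z|^2 = 1.6772
Iter 10: z = 0.3535 + 0.3074i, |z|^2 = 0.2194
Iter 11: z = -1.2456 + 0.1273i, |z|^2 = 1.5677
Iter 12: z = 0.2592 + -0.4072i, |z|^2 = 0.2330
Iter 13: z = -1.3746 + -0.3011i, |z|^2 = 1.9802
Iter 14: z = 0.5228 + 0.7379i, |z|^2 = 0.8178
Iter 15: z = -1.5471 + 0.6816i, |z|^2 = 2.8580
Iter 16: z = 0.6529 + -2.1990i, |z|^2 = 5.2617
Escaped at iteration 16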